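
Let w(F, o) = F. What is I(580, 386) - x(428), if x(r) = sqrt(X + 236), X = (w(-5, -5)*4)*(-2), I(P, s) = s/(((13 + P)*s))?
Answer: 1/593 - 2*sqrt(69) ≈ -16.612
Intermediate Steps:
I(P, s) = 1/(13 + P) (I(P, s) = s/((s*(13 + P))) = s*(1/(s*(13 + P))) = 1/(13 + P))
X = 40 (X = -5*4*(-2) = -20*(-2) = 40)
x(r) = 2*sqrt(69) (x(r) = sqrt(40 + 236) = sqrt(276) = 2*sqrt(69))
I(580, 386) - x(428) = 1/(13 + 580) - 2*sqrt(69) = 1/593 - 2*sqrt(69)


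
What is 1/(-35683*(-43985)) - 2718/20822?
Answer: -2132973259634/16340238936305 ≈ -0.13054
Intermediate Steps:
1/(-35683*(-43985)) - 2718/20822 = -1/35683*(-1/43985) - 2718*1/20822 = 1/1569516755 - 1359/10411 = -2132973259634/16340238936305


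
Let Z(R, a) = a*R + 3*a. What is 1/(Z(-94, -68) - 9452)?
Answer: -1/3264 ≈ -0.00030637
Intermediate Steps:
Z(R, a) = 3*a + R*a (Z(R, a) = R*a + 3*a = 3*a + R*a)
1/(Z(-94, -68) - 9452) = 1/(-68*(3 - 94) - 9452) = 1/(-68*(-91) - 9452) = 1/(6188 - 9452) = 1/(-3264) = -1/3264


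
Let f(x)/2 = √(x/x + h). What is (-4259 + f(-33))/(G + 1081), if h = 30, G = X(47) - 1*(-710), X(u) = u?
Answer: -4259/1838 + √31/919 ≈ -2.3111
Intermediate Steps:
G = 757 (G = 47 - 1*(-710) = 47 + 710 = 757)
f(x) = 2*√31 (f(x) = 2*√(x/x + 30) = 2*√(1 + 30) = 2*√31)
(-4259 + f(-33))/(G + 1081) = (-4259 + 2*√31)/(757 + 1081) = (-4259 + 2*√31)/1838 = (-4259 + 2*√31)*(1/1838) = -4259/1838 + √31/919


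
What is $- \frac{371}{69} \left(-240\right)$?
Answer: $\frac{29680}{23} \approx 1290.4$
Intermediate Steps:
$- \frac{371}{69} \left(-240\right) = \left(-371\right) \frac{1}{69} \left(-240\right) = \left(- \frac{371}{69}\right) \left(-240\right) = \frac{29680}{23}$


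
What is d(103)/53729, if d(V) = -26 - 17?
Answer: -43/53729 ≈ -0.00080031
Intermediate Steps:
d(V) = -43
d(103)/53729 = -43/53729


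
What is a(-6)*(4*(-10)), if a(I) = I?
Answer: 240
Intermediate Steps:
a(-6)*(4*(-10)) = -24*(-10) = -6*(-40) = 240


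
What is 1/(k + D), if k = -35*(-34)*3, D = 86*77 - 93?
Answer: 1/10099 ≈ 9.9020e-5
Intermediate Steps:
D = 6529 (D = 6622 - 93 = 6529)
k = 3570 (k = 1190*3 = 3570)
1/(k + D) = 1/(3570 + 6529) = 1/10099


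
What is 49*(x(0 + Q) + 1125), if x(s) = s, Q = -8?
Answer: 54733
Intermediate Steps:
49*(x(0 + Q) + 1125) = 49*((0 - 8) + 1125) = 49*(-8 + 1125) = 49*1117 = 54733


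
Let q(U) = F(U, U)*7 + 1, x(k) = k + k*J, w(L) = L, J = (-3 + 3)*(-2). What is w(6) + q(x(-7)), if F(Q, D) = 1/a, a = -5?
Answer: 28/5 ≈ 5.6000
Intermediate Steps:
J = 0 (J = 0*(-2) = 0)
x(k) = k (x(k) = k + k*0 = k + 0 = k)
F(Q, D) = -1/5 (F(Q, D) = 1/(-5) = -1/5)
q(U) = -2/5 (q(U) = -1/5*7 + 1 = -7/5 + 1 = -2/5)
w(6) + q(x(-7)) = 6 - 2/5 = 28/5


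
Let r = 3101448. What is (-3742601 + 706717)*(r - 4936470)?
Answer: 5570913929448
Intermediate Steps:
(-3742601 + 706717)*(r - 4936470) = (-3742601 + 706717)*(3101448 - 4936470) = -3035884*(-1835022) = 5570913929448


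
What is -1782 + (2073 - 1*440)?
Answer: -149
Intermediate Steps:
-1782 + (2073 - 1*440) = -1782 + (2073 - 440) = -1782 + 1633 = -149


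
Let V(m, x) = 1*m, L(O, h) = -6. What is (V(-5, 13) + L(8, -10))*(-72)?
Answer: 792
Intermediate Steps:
V(m, x) = m
(V(-5, 13) + L(8, -10))*(-72) = (-5 - 6)*(-72) = -11*(-72) = 792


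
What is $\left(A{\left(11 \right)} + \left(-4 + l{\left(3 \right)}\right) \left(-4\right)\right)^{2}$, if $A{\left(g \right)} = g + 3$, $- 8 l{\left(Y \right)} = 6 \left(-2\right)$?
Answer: $576$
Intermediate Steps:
$l{\left(Y \right)} = \frac{3}{2}$ ($l{\left(Y \right)} = - \frac{6 \left(-2\right)}{8} = \left(- \frac{1}{8}\right) \left(-12\right) = \frac{3}{2}$)
$A{\left(g \right)} = 3 + g$
$\left(A{\left(11 \right)} + \left(-4 + l{\left(3 \right)}\right) \left(-4\right)\right)^{2} = \left(\left(3 + 11\right) + \left(-4 + \frac{3}{2}\right) \left(-4\right)\right)^{2} = \left(14 - -10\right)^{2} = \left(14 + 10\right)^{2} = 24^{2} = 576$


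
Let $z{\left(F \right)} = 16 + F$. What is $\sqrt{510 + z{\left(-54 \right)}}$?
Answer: $2 \sqrt{118} \approx 21.726$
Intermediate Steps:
$\sqrt{510 + z{\left(-54 \right)}} = \sqrt{510 + \left(16 - 54\right)} = \sqrt{510 - 38} = \sqrt{472} = 2 \sqrt{118}$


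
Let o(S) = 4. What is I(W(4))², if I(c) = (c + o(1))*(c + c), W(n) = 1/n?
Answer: 289/64 ≈ 4.5156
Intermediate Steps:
I(c) = 2*c*(4 + c) (I(c) = (c + 4)*(c + c) = (4 + c)*(2*c) = 2*c*(4 + c))
I(W(4))² = (2*(4 + 1/4)/4)² = (2*(¼)*(4 + ¼))² = (2*(¼)*(17/4))² = (17/8)² = 289/64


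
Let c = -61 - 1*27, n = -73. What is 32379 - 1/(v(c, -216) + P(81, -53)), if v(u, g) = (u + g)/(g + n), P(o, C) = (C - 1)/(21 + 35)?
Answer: 22948619/709 ≈ 32368.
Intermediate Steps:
P(o, C) = -1/56 + C/56 (P(o, C) = (-1 + C)/56 = (-1 + C)*(1/56) = -1/56 + C/56)
c = -88 (c = -61 - 27 = -88)
v(u, g) = (g + u)/(-73 + g) (v(u, g) = (u + g)/(g - 73) = (g + u)/(-73 + g))
32379 - 1/(v(c, -216) + P(81, -53)) = 32379 - 1/((-216 - 88)/(-73 - 216) + (-1/56 + (1/56)*(-53))) = 32379 - 1/(-304/(-289) + (-1/56 - 53/56)) = 32379 - 1/(-1/289*(-304) - 27/28) = 32379 - 1/(304/289 - 27/28) = 32379 - 1/709/8092 = 32379 - 1*8092/709 = 32379 - 8092/709 = 22948619/709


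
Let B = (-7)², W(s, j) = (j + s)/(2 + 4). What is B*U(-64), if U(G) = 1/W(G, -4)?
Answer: -147/34 ≈ -4.3235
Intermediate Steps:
W(s, j) = j/6 + s/6 (W(s, j) = (j + s)/6 = (j + s)*(⅙) = j/6 + s/6)
B = 49
U(G) = 1/(-⅔ + G/6) (U(G) = 1/((⅙)*(-4) + G/6) = 1/(-⅔ + G/6))
B*U(-64) = 49*(6/(-4 - 64)) = 49*(6/(-68)) = 49*(6*(-1/68)) = 49*(-3/34) = -147/34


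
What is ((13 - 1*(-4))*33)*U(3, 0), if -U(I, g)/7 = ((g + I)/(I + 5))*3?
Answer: -35343/8 ≈ -4417.9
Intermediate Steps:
U(I, g) = -21*(I + g)/(5 + I) (U(I, g) = -7*(g + I)/(I + 5)*3 = -7*(I + g)/(5 + I)*3 = -21*(I + g)/(5 + I))
((13 - 1*(-4))*33)*U(3, 0) = ((13 - 1*(-4))*33)*(21*(-1*3 - 1*0)/(5 + 3)) = ((13 + 4)*33)*(21*(-3 + 0)/8) = (17*33)*(21*(⅛)*(-3)) = 561*(-63/8) = -35343/8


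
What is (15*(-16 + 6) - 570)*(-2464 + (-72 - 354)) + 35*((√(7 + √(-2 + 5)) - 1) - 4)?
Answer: 2080625 + 35*√(7 + √3) ≈ 2.0807e+6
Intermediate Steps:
(15*(-16 + 6) - 570)*(-2464 + (-72 - 354)) + 35*((√(7 + √(-2 + 5)) - 1) - 4) = (15*(-10) - 570)*(-2464 - 426) + 35*((√(7 + √3) - 1) - 4) = (-150 - 570)*(-2890) + 35*((-1 + √(7 + √3)) - 4) = -720*(-2890) + 35*(-5 + √(7 + √3)) = 2080800 + (-175 + 35*√(7 + √3)) = 2080625 + 35*√(7 + √3)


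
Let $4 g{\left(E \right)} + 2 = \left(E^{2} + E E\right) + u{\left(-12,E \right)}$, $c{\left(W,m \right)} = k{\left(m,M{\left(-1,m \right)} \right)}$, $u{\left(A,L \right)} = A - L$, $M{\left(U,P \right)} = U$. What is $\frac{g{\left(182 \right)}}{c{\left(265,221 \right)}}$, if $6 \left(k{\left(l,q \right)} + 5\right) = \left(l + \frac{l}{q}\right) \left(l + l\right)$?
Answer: $- \frac{16513}{5} \approx -3302.6$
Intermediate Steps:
$k{\left(l,q \right)} = -5 + \frac{l \left(l + \frac{l}{q}\right)}{3}$ ($k{\left(l,q \right)} = -5 + \frac{\left(l + \frac{l}{q}\right) \left(l + l\right)}{6} = -5 + \frac{\left(l + \frac{l}{q}\right) 2 l}{6} = -5 + \frac{2 l \left(l + \frac{l}{q}\right)}{6} = -5 + \frac{l \left(l + \frac{l}{q}\right)}{3}$)
$c{\left(W,m \right)} = -5$ ($c{\left(W,m \right)} = \frac{m^{2} - \left(-15 + m^{2}\right)}{3 \left(-1\right)} = \frac{1}{3} \left(-1\right) \left(m^{2} - \left(-15 + m^{2}\right)\right) = \frac{1}{3} \left(-1\right) 15 = -5$)
$g{\left(E \right)} = - \frac{7}{2} + \frac{E^{2}}{2} - \frac{E}{4}$ ($g{\left(E \right)} = - \frac{1}{2} + \frac{\left(E^{2} + E E\right) - \left(12 + E\right)}{4} = - \frac{1}{2} + \frac{\left(E^{2} + E^{2}\right) - \left(12 + E\right)}{4} = - \frac{1}{2} + \frac{2 E^{2} - \left(12 + E\right)}{4} = - \frac{1}{2} + \frac{-12 - E + 2 E^{2}}{4} = - \frac{1}{2} - \left(3 - \frac{E^{2}}{2} + \frac{E}{4}\right) = - \frac{7}{2} + \frac{E^{2}}{2} - \frac{E}{4}$)
$\frac{g{\left(182 \right)}}{c{\left(265,221 \right)}} = \frac{- \frac{7}{2} + \frac{182^{2}}{2} - \frac{91}{2}}{-5} = \left(- \frac{7}{2} + \frac{1}{2} \cdot 33124 - \frac{91}{2}\right) \left(- \frac{1}{5}\right) = \left(- \frac{7}{2} + 16562 - \frac{91}{2}\right) \left(- \frac{1}{5}\right) = 16513 \left(- \frac{1}{5}\right) = - \frac{16513}{5}$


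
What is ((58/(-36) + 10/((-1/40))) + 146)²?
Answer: 21169201/324 ≈ 65337.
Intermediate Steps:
((58/(-36) + 10/((-1/40))) + 146)² = ((58*(-1/36) + 10/((-1*1/40))) + 146)² = ((-29/18 + 10/(-1/40)) + 146)² = ((-29/18 + 10*(-40)) + 146)² = ((-29/18 - 400) + 146)² = (-7229/18 + 146)² = (-4601/18)² = 21169201/324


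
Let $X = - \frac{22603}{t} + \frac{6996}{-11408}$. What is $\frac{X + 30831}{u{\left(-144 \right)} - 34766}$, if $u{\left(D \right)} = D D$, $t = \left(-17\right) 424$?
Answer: $- \frac{31692569173}{14420887024} \approx -2.1977$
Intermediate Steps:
$t = -7208$
$u{\left(D \right)} = D^{2}$
$X = \frac{12964241}{5139304}$ ($X = - \frac{22603}{-7208} + \frac{6996}{-11408} = \left(-22603\right) \left(- \frac{1}{7208}\right) + 6996 \left(- \frac{1}{11408}\right) = \frac{22603}{7208} - \frac{1749}{2852} = \frac{12964241}{5139304} \approx 2.5226$)
$\frac{X + 30831}{u{\left(-144 \right)} - 34766} = \frac{\frac{12964241}{5139304} + 30831}{\left(-144\right)^{2} - 34766} = \frac{158462845865}{5139304 \left(20736 - 34766\right)} = \frac{158462845865}{5139304 \left(-14030\right)} = \frac{158462845865}{5139304} \left(- \frac{1}{14030}\right) = - \frac{31692569173}{14420887024}$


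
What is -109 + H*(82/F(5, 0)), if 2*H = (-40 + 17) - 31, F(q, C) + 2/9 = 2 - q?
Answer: 16765/29 ≈ 578.10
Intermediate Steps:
F(q, C) = 16/9 - q (F(q, C) = -2/9 + (2 - q) = 16/9 - q)
H = -27 (H = ((-40 + 17) - 31)/2 = (-23 - 31)/2 = (½)*(-54) = -27)
-109 + H*(82/F(5, 0)) = -109 - 2214/(16/9 - 1*5) = -109 - 2214/(16/9 - 5) = -109 - 2214/(-29/9) = -109 - 2214*(-9)/29 = -109 - 27*(-738/29) = -109 + 19926/29 = 16765/29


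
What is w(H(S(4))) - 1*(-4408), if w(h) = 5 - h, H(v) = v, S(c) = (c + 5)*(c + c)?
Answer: 4341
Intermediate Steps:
S(c) = 2*c*(5 + c) (S(c) = (5 + c)*(2*c) = 2*c*(5 + c))
w(H(S(4))) - 1*(-4408) = (5 - 2*4*(5 + 4)) - 1*(-4408) = (5 - 2*4*9) + 4408 = (5 - 1*72) + 4408 = (5 - 72) + 4408 = -67 + 4408 = 4341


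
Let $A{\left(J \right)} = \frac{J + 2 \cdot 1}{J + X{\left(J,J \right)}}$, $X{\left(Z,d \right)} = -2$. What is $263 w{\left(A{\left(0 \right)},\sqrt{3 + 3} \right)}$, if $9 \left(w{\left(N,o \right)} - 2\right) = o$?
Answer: $526 + \frac{263 \sqrt{6}}{9} \approx 597.58$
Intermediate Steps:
$A{\left(J \right)} = \frac{2 + J}{-2 + J}$ ($A{\left(J \right)} = \frac{J + 2 \cdot 1}{J - 2} = \frac{J + 2}{-2 + J} = \frac{2 + J}{-2 + J}$)
$w{\left(N,o \right)} = 2 + \frac{o}{9}$
$263 w{\left(A{\left(0 \right)},\sqrt{3 + 3} \right)} = 263 \left(2 + \frac{\sqrt{3 + 3}}{9}\right) = 263 \left(2 + \frac{\sqrt{6}}{9}\right) = 526 + \frac{263 \sqrt{6}}{9}$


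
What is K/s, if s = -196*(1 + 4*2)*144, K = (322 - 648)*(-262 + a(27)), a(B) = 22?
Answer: -815/2646 ≈ -0.30801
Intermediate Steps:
K = 78240 (K = (322 - 648)*(-262 + 22) = -326*(-240) = 78240)
s = -254016 (s = -196*(1 + 8)*144 = -196*9*144 = -1764*144 = -254016)
K/s = 78240/(-254016) = 78240*(-1/254016) = -815/2646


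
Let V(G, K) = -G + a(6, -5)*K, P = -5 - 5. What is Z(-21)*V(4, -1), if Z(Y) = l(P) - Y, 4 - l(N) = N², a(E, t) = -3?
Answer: 75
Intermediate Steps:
P = -10
V(G, K) = -G - 3*K
l(N) = 4 - N²
Z(Y) = -96 - Y (Z(Y) = (4 - 1*(-10)²) - Y = (4 - 1*100) - Y = (4 - 100) - Y = -96 - Y)
Z(-21)*V(4, -1) = (-96 - 1*(-21))*(-1*4 - 3*(-1)) = (-96 + 21)*(-4 + 3) = -75*(-1) = 75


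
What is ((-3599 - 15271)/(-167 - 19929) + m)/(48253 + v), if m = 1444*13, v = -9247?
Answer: 188630491/391932288 ≈ 0.48128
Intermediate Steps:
m = 18772
((-3599 - 15271)/(-167 - 19929) + m)/(48253 + v) = ((-3599 - 15271)/(-167 - 19929) + 18772)/(48253 - 9247) = (-18870/(-20096) + 18772)/39006 = (-18870*(-1/20096) + 18772)*(1/39006) = (9435/10048 + 18772)*(1/39006) = (188630491/10048)*(1/39006) = 188630491/391932288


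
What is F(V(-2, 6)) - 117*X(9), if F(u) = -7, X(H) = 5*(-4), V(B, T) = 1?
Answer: 2333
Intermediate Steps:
X(H) = -20
F(V(-2, 6)) - 117*X(9) = -7 - 117*(-20) = -7 + 2340 = 2333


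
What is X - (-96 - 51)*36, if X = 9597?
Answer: 14889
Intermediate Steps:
X - (-96 - 51)*36 = 9597 - (-96 - 51)*36 = 9597 - (-147)*36 = 9597 - 1*(-5292) = 9597 + 5292 = 14889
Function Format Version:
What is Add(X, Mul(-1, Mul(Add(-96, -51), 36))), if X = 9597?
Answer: 14889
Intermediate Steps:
Add(X, Mul(-1, Mul(Add(-96, -51), 36))) = Add(9597, Mul(-1, Mul(Add(-96, -51), 36))) = Add(9597, Mul(-1, Mul(-147, 36))) = Add(9597, Mul(-1, -5292)) = Add(9597, 5292) = 14889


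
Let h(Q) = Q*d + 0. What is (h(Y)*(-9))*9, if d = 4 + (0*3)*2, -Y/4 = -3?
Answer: -3888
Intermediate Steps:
Y = 12 (Y = -4*(-3) = 12)
d = 4 (d = 4 + 0*2 = 4 + 0 = 4)
h(Q) = 4*Q (h(Q) = Q*4 + 0 = 4*Q + 0 = 4*Q)
(h(Y)*(-9))*9 = ((4*12)*(-9))*9 = (48*(-9))*9 = -432*9 = -3888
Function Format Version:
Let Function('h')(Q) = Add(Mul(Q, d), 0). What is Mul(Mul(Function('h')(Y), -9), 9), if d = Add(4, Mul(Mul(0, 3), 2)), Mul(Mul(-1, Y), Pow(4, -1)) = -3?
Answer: -3888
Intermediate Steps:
Y = 12 (Y = Mul(-4, -3) = 12)
d = 4 (d = Add(4, Mul(0, 2)) = Add(4, 0) = 4)
Function('h')(Q) = Mul(4, Q) (Function('h')(Q) = Add(Mul(Q, 4), 0) = Add(Mul(4, Q), 0) = Mul(4, Q))
Mul(Mul(Function('h')(Y), -9), 9) = Mul(Mul(Mul(4, 12), -9), 9) = Mul(Mul(48, -9), 9) = Mul(-432, 9) = -3888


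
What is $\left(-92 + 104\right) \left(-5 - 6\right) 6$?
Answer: $-792$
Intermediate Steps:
$\left(-92 + 104\right) \left(-5 - 6\right) 6 = 12 \left(\left(-11\right) 6\right) = 12 \left(-66\right) = -792$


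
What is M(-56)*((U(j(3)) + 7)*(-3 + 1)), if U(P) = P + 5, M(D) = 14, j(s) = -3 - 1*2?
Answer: -196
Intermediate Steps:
j(s) = -5 (j(s) = -3 - 2 = -5)
U(P) = 5 + P
M(-56)*((U(j(3)) + 7)*(-3 + 1)) = 14*(((5 - 5) + 7)*(-3 + 1)) = 14*((0 + 7)*(-2)) = 14*(7*(-2)) = 14*(-14) = -196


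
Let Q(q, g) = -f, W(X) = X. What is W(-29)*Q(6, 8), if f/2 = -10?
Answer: -580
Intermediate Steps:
f = -20 (f = 2*(-10) = -20)
Q(q, g) = 20 (Q(q, g) = -1*(-20) = 20)
W(-29)*Q(6, 8) = -29*20 = -580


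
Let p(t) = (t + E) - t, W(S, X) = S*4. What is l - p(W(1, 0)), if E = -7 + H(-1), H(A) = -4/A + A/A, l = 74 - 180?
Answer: -104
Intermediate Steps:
l = -106
H(A) = 1 - 4/A (H(A) = -4/A + 1 = 1 - 4/A)
E = -2 (E = -7 + (-4 - 1)/(-1) = -7 - 1*(-5) = -7 + 5 = -2)
W(S, X) = 4*S
p(t) = -2 (p(t) = (t - 2) - t = (-2 + t) - t = -2)
l - p(W(1, 0)) = -106 - 1*(-2) = -106 + 2 = -104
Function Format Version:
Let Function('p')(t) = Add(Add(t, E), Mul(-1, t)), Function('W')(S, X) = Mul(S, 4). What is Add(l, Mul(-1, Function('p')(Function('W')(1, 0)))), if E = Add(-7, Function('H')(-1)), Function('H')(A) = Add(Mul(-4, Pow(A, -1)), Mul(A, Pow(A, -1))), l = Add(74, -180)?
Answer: -104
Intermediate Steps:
l = -106
Function('H')(A) = Add(1, Mul(-4, Pow(A, -1))) (Function('H')(A) = Add(Mul(-4, Pow(A, -1)), 1) = Add(1, Mul(-4, Pow(A, -1))))
E = -2 (E = Add(-7, Mul(Pow(-1, -1), Add(-4, -1))) = Add(-7, Mul(-1, -5)) = Add(-7, 5) = -2)
Function('W')(S, X) = Mul(4, S)
Function('p')(t) = -2 (Function('p')(t) = Add(Add(t, -2), Mul(-1, t)) = Add(Add(-2, t), Mul(-1, t)) = -2)
Add(l, Mul(-1, Function('p')(Function('W')(1, 0)))) = Add(-106, Mul(-1, -2)) = Add(-106, 2) = -104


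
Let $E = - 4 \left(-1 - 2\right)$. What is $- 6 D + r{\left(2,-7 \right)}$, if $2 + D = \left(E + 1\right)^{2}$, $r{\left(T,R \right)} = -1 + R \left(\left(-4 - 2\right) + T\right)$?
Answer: $-975$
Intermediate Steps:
$E = 12$ ($E = \left(-4\right) \left(-3\right) = 12$)
$r{\left(T,R \right)} = -1 + R \left(-6 + T\right)$
$D = 167$ ($D = -2 + \left(12 + 1\right)^{2} = -2 + 13^{2} = -2 + 169 = 167$)
$- 6 D + r{\left(2,-7 \right)} = \left(-6\right) 167 - -27 = -1002 - -27 = -1002 + 27 = -975$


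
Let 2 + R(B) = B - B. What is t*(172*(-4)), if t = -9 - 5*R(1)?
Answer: -688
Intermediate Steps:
R(B) = -2 (R(B) = -2 + (B - B) = -2 + 0 = -2)
t = 1 (t = -9 - 5*(-2) = -9 + 10 = 1)
t*(172*(-4)) = 1*(172*(-4)) = 1*(-688) = -688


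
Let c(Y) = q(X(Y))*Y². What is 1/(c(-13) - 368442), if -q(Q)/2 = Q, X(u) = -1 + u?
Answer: -1/363710 ≈ -2.7494e-6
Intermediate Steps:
q(Q) = -2*Q
c(Y) = Y²*(2 - 2*Y) (c(Y) = (-2*(-1 + Y))*Y² = (2 - 2*Y)*Y² = Y²*(2 - 2*Y))
1/(c(-13) - 368442) = 1/(2*(-13)²*(1 - 1*(-13)) - 368442) = 1/(2*169*(1 + 13) - 368442) = 1/(2*169*14 - 368442) = 1/(4732 - 368442) = 1/(-363710) = -1/363710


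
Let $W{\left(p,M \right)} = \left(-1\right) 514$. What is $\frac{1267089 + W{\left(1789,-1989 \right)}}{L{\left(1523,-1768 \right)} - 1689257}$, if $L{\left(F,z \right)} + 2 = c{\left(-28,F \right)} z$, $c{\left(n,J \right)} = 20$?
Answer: $- \frac{1266575}{1724619} \approx -0.73441$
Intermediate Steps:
$W{\left(p,M \right)} = -514$
$L{\left(F,z \right)} = -2 + 20 z$
$\frac{1267089 + W{\left(1789,-1989 \right)}}{L{\left(1523,-1768 \right)} - 1689257} = \frac{1267089 - 514}{\left(-2 + 20 \left(-1768\right)\right) - 1689257} = \frac{1266575}{\left(-2 - 35360\right) - 1689257} = \frac{1266575}{-35362 - 1689257} = \frac{1266575}{-1724619} = 1266575 \left(- \frac{1}{1724619}\right) = - \frac{1266575}{1724619}$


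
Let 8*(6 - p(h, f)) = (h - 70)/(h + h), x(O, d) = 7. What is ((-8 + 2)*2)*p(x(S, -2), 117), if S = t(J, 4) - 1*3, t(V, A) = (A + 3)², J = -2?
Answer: -315/4 ≈ -78.750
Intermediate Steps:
t(V, A) = (3 + A)²
S = 46 (S = (3 + 4)² - 1*3 = 7² - 3 = 49 - 3 = 46)
p(h, f) = 6 - (-70 + h)/(16*h) (p(h, f) = 6 - (h - 70)/(8*(h + h)) = 6 - (-70 + h)/(8*(2*h)) = 6 - (-70 + h)*1/(2*h)/8 = 6 - (-70 + h)/(16*h))
((-8 + 2)*2)*p(x(S, -2), 117) = ((-8 + 2)*2)*((5/16)*(14 + 19*7)/7) = (-6*2)*((5/16)*(⅐)*(14 + 133)) = -15*147/(4*7) = -12*105/16 = -315/4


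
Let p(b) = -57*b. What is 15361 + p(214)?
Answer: 3163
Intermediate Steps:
15361 + p(214) = 15361 - 57*214 = 15361 - 12198 = 3163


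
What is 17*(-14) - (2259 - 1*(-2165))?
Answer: -4662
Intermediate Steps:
17*(-14) - (2259 - 1*(-2165)) = -238 - (2259 + 2165) = -238 - 1*4424 = -238 - 4424 = -4662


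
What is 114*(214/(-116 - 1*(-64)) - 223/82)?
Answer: -415302/533 ≈ -779.18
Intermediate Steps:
114*(214/(-116 - 1*(-64)) - 223/82) = 114*(214/(-116 + 64) - 223*1/82) = 114*(214/(-52) - 223/82) = 114*(214*(-1/52) - 223/82) = 114*(-107/26 - 223/82) = 114*(-3643/533) = -415302/533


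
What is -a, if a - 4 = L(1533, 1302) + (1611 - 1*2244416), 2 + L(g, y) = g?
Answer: 2241270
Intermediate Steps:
L(g, y) = -2 + g
a = -2241270 (a = 4 + ((-2 + 1533) + (1611 - 1*2244416)) = 4 + (1531 + (1611 - 2244416)) = 4 + (1531 - 2242805) = 4 - 2241274 = -2241270)
-a = -1*(-2241270) = 2241270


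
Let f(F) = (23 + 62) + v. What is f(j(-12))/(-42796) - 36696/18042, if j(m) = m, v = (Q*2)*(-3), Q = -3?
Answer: -262050057/128687572 ≈ -2.0363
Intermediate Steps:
v = 18 (v = -3*2*(-3) = -6*(-3) = 18)
f(F) = 103 (f(F) = (23 + 62) + 18 = 85 + 18 = 103)
f(j(-12))/(-42796) - 36696/18042 = 103/(-42796) - 36696/18042 = 103*(-1/42796) - 36696*1/18042 = -103/42796 - 6116/3007 = -262050057/128687572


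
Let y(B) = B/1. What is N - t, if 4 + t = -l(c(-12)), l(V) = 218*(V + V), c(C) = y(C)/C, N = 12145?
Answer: 12585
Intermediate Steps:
y(B) = B (y(B) = B*1 = B)
c(C) = 1 (c(C) = C/C = 1)
l(V) = 436*V (l(V) = 218*(2*V) = 436*V)
t = -440 (t = -4 - 436 = -440)
N - t = 12145 - 1*(-440) = 12145 + 440 = 12585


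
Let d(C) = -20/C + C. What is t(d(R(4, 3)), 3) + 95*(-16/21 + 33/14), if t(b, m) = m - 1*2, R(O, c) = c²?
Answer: 6407/42 ≈ 152.55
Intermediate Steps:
d(C) = C - 20/C (d(C) = -20/C + C = C - 20/C)
t(b, m) = -2 + m (t(b, m) = m - 2 = -2 + m)
t(d(R(4, 3)), 3) + 95*(-16/21 + 33/14) = (-2 + 3) + 95*(-16/21 + 33/14) = 1 + 95*(-16*1/21 + 33*(1/14)) = 1 + 95*(-16/21 + 33/14) = 1 + 95*(67/42) = 1 + 6365/42 = 6407/42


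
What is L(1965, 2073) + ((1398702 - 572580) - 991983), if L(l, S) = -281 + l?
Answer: -164177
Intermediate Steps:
L(1965, 2073) + ((1398702 - 572580) - 991983) = (-281 + 1965) + ((1398702 - 572580) - 991983) = 1684 + (826122 - 991983) = 1684 - 165861 = -164177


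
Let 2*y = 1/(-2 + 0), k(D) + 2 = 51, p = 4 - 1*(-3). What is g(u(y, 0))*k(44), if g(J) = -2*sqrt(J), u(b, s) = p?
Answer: -98*sqrt(7) ≈ -259.28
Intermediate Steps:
p = 7 (p = 4 + 3 = 7)
k(D) = 49 (k(D) = -2 + 51 = 49)
y = -1/4 (y = 1/(2*(-2 + 0)) = (1/2)/(-2) = (1/2)*(-1/2) = -1/4 ≈ -0.25000)
u(b, s) = 7
g(u(y, 0))*k(44) = -2*sqrt(7)*49 = -98*sqrt(7)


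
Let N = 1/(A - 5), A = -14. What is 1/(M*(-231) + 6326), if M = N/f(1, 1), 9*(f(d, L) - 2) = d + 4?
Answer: 437/2766541 ≈ 0.00015796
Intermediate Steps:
f(d, L) = 22/9 + d/9 (f(d, L) = 2 + (d + 4)/9 = 2 + (4 + d)/9 = 2 + (4/9 + d/9) = 22/9 + d/9)
N = -1/19 (N = 1/(-14 - 5) = 1/(-19) = -1/19 ≈ -0.052632)
M = -9/437 (M = -1/(19*(22/9 + (1/9)*1)) = -1/(19*(22/9 + 1/9)) = -1/(19*23/9) = -1/19*9/23 = -9/437 ≈ -0.020595)
1/(M*(-231) + 6326) = 1/(-9/437*(-231) + 6326) = 1/(2079/437 + 6326) = 1/(2766541/437) = 437/2766541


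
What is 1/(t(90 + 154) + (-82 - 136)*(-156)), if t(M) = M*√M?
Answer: 4251/142752160 - 61*√61/142752160 ≈ 2.6441e-5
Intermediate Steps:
t(M) = M^(3/2)
1/(t(90 + 154) + (-82 - 136)*(-156)) = 1/((90 + 154)^(3/2) + (-82 - 136)*(-156)) = 1/(244^(3/2) - 218*(-156)) = 1/(488*√61 + 34008) = 1/(34008 + 488*√61)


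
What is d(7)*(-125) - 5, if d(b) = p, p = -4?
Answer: 495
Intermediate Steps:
d(b) = -4
d(7)*(-125) - 5 = -4*(-125) - 5 = 500 - 5 = 495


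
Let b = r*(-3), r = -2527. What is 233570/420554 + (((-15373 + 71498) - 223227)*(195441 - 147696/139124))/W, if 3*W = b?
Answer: -238851945477982901443/18481579239599 ≈ -1.2924e+7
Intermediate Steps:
b = 7581 (b = -2527*(-3) = 7581)
W = 2527 (W = (⅓)*7581 = 2527)
233570/420554 + (((-15373 + 71498) - 223227)*(195441 - 147696/139124))/W = 233570/420554 + (((-15373 + 71498) - 223227)*(195441 - 147696/139124))/2527 = 233570*(1/420554) + ((56125 - 223227)*(195441 - 147696*1/139124))*(1/2527) = 116785/210277 - 167102*(195441 - 36924/34781)*(1/2527) = 116785/210277 - 167102*6797596497/34781*(1/2527) = 116785/210277 - 1135891969841694/34781*1/2527 = 116785/210277 - 1135891969841694/87891587 = -238851945477982901443/18481579239599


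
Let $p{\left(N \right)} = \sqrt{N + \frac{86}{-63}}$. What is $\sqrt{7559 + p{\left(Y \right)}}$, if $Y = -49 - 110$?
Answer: $\frac{\sqrt{3333519 + 21 i \sqrt{70721}}}{21} \approx 86.943 + 0.072827 i$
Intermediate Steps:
$Y = -159$ ($Y = -49 - 110 = -159$)
$p{\left(N \right)} = \sqrt{- \frac{86}{63} + N}$ ($p{\left(N \right)} = \sqrt{N + 86 \left(- \frac{1}{63}\right)} = \sqrt{N - \frac{86}{63}} = \sqrt{- \frac{86}{63} + N}$)
$\sqrt{7559 + p{\left(Y \right)}} = \sqrt{7559 + \frac{\sqrt{-602 + 441 \left(-159\right)}}{21}} = \sqrt{7559 + \frac{\sqrt{-602 - 70119}}{21}} = \sqrt{7559 + \frac{\sqrt{-70721}}{21}} = \sqrt{7559 + \frac{i \sqrt{70721}}{21}}$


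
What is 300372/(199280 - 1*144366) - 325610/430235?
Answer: 11134999988/2362592479 ≈ 4.7130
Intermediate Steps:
300372/(199280 - 1*144366) - 325610/430235 = 300372/(199280 - 144366) - 325610*1/430235 = 300372/54914 - 65122/86047 = 300372*(1/54914) - 65122/86047 = 150186/27457 - 65122/86047 = 11134999988/2362592479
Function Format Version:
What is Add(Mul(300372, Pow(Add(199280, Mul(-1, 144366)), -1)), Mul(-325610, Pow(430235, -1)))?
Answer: Rational(11134999988, 2362592479) ≈ 4.7130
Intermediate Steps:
Add(Mul(300372, Pow(Add(199280, Mul(-1, 144366)), -1)), Mul(-325610, Pow(430235, -1))) = Add(Mul(300372, Pow(Add(199280, -144366), -1)), Mul(-325610, Rational(1, 430235))) = Add(Mul(300372, Pow(54914, -1)), Rational(-65122, 86047)) = Add(Mul(300372, Rational(1, 54914)), Rational(-65122, 86047)) = Add(Rational(150186, 27457), Rational(-65122, 86047)) = Rational(11134999988, 2362592479)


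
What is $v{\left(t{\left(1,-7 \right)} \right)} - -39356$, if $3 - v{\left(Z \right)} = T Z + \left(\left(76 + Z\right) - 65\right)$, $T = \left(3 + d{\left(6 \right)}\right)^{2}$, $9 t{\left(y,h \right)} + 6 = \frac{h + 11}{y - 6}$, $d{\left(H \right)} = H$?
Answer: $\frac{1773448}{45} \approx 39410.0$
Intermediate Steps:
$t{\left(y,h \right)} = - \frac{2}{3} + \frac{11 + h}{9 \left(-6 + y\right)}$ ($t{\left(y,h \right)} = - \frac{2}{3} + \frac{\left(h + 11\right) \frac{1}{y - 6}}{9} = - \frac{2}{3} + \frac{\left(11 + h\right) \frac{1}{-6 + y}}{9} = - \frac{2}{3} + \frac{\frac{1}{-6 + y} \left(11 + h\right)}{9} = - \frac{2}{3} + \frac{11 + h}{9 \left(-6 + y\right)}$)
$T = 81$ ($T = \left(3 + 6\right)^{2} = 9^{2} = 81$)
$v{\left(Z \right)} = -8 - 82 Z$ ($v{\left(Z \right)} = 3 - \left(81 Z + \left(\left(76 + Z\right) - 65\right)\right) = 3 - \left(81 Z + \left(11 + Z\right)\right) = 3 - \left(11 + 82 Z\right) = -8 - 82 Z$)
$v{\left(t{\left(1,-7 \right)} \right)} - -39356 = \left(-8 - 82 \frac{47 - 7 - 6}{9 \left(-6 + 1\right)}\right) - -39356 = \left(-8 - 82 \frac{47 - 7 - 6}{9 \left(-5\right)}\right) + 39356 = \left(-8 - 82 \cdot \frac{1}{9} \left(- \frac{1}{5}\right) 34\right) + 39356 = \left(-8 - - \frac{2788}{45}\right) + 39356 = \left(-8 + \frac{2788}{45}\right) + 39356 = \frac{2428}{45} + 39356 = \frac{1773448}{45}$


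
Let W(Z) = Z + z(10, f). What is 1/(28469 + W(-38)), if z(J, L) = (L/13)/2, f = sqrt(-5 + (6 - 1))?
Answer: 1/28431 ≈ 3.5173e-5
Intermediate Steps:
f = 0 (f = sqrt(-5 + 5) = sqrt(0) = 0)
z(J, L) = L/26 (z(J, L) = (L*(1/13))*(1/2) = (L/13)*(1/2) = L/26)
W(Z) = Z (W(Z) = Z + (1/26)*0 = Z + 0 = Z)
1/(28469 + W(-38)) = 1/(28469 - 38) = 1/28431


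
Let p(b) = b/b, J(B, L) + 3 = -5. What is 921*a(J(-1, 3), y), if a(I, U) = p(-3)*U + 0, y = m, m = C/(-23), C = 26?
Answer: -23946/23 ≈ -1041.1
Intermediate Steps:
J(B, L) = -8 (J(B, L) = -3 - 5 = -8)
p(b) = 1
m = -26/23 (m = 26/(-23) = 26*(-1/23) = -26/23 ≈ -1.1304)
y = -26/23 ≈ -1.1304
a(I, U) = U (a(I, U) = 1*U + 0 = U + 0 = U)
921*a(J(-1, 3), y) = 921*(-26/23) = -23946/23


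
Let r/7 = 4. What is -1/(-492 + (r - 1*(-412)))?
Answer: 1/52 ≈ 0.019231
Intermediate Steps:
r = 28 (r = 7*4 = 28)
-1/(-492 + (r - 1*(-412))) = -1/(-492 + (28 - 1*(-412))) = -1/(-492 + (28 + 412)) = -1/(-492 + 440) = -1/(-52) = -1*(-1/52) = 1/52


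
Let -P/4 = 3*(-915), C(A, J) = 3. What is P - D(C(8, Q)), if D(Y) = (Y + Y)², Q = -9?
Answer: 10944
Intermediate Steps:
D(Y) = 4*Y² (D(Y) = (2*Y)² = 4*Y²)
P = 10980 (P = -12*(-915) = -4*(-2745) = 10980)
P - D(C(8, Q)) = 10980 - 4*3² = 10980 - 4*9 = 10980 - 1*36 = 10980 - 36 = 10944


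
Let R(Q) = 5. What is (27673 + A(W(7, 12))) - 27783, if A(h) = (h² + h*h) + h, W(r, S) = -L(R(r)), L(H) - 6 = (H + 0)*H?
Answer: 1781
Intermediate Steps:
L(H) = 6 + H² (L(H) = 6 + (H + 0)*H = 6 + H*H = 6 + H²)
W(r, S) = -31 (W(r, S) = -(6 + 5²) = -(6 + 25) = -1*31 = -31)
A(h) = h + 2*h² (A(h) = (h² + h²) + h = 2*h² + h = h + 2*h²)
(27673 + A(W(7, 12))) - 27783 = (27673 - 31*(1 + 2*(-31))) - 27783 = (27673 - 31*(1 - 62)) - 27783 = (27673 - 31*(-61)) - 27783 = (27673 + 1891) - 27783 = 29564 - 27783 = 1781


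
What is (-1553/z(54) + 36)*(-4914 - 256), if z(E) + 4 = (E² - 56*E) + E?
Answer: -9411985/29 ≈ -3.2455e+5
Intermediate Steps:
z(E) = -4 + E² - 55*E (z(E) = -4 + ((E² - 56*E) + E) = -4 + (E² - 55*E) = -4 + E² - 55*E)
(-1553/z(54) + 36)*(-4914 - 256) = (-1553/(-4 + 54² - 55*54) + 36)*(-4914 - 256) = (-1553/(-4 + 2916 - 2970) + 36)*(-5170) = (-1553/(-58) + 36)*(-5170) = (-1553*(-1/58) + 36)*(-5170) = (1553/58 + 36)*(-5170) = (3641/58)*(-5170) = -9411985/29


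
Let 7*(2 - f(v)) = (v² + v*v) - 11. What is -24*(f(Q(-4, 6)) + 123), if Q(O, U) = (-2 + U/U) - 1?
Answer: -21072/7 ≈ -3010.3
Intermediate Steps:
Q(O, U) = -2 (Q(O, U) = (-2 + 1) - 1 = -1 - 1 = -2)
f(v) = 25/7 - 2*v²/7 (f(v) = 2 - ((v² + v*v) - 11)/7 = 2 - ((v² + v²) - 11)/7 = 2 - (2*v² - 11)/7 = 2 - (-11 + 2*v²)/7 = 2 + (11/7 - 2*v²/7) = 25/7 - 2*v²/7)
-24*(f(Q(-4, 6)) + 123) = -24*((25/7 - 2/7*(-2)²) + 123) = -24*((25/7 - 2/7*4) + 123) = -24*((25/7 - 8/7) + 123) = -24*(17/7 + 123) = -24*878/7 = -21072/7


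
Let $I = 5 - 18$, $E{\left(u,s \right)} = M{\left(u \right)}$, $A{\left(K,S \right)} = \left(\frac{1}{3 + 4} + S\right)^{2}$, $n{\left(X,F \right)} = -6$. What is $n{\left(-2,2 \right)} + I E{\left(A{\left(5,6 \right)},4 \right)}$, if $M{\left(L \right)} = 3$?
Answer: $-45$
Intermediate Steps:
$A{\left(K,S \right)} = \left(\frac{1}{7} + S\right)^{2}$
$E{\left(u,s \right)} = 3$
$I = -13$ ($I = 5 - 18 = -13$)
$n{\left(-2,2 \right)} + I E{\left(A{\left(5,6 \right)},4 \right)} = -6 - 39 = -45$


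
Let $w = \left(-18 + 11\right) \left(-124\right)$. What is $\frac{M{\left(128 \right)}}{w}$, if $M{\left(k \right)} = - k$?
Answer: $- \frac{32}{217} \approx -0.14747$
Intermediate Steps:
$w = 868$ ($w = \left(-7\right) \left(-124\right) = 868$)
$\frac{M{\left(128 \right)}}{w} = \frac{\left(-1\right) 128}{868} = \left(-128\right) \frac{1}{868} = - \frac{32}{217}$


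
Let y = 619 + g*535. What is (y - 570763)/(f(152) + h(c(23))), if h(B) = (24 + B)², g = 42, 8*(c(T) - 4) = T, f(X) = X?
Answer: -11683712/23579 ≈ -495.51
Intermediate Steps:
c(T) = 4 + T/8
y = 23089 (y = 619 + 42*535 = 619 + 22470 = 23089)
(y - 570763)/(f(152) + h(c(23))) = (23089 - 570763)/(152 + (24 + (4 + (⅛)*23))²) = -547674/(152 + (24 + (4 + 23/8))²) = -547674/(152 + (24 + 55/8)²) = -547674/(152 + (247/8)²) = -547674/(152 + 61009/64) = -547674/70737/64 = -547674*64/70737 = -11683712/23579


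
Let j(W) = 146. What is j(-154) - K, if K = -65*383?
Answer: 25041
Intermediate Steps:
K = -24895
j(-154) - K = 146 - 1*(-24895) = 146 + 24895 = 25041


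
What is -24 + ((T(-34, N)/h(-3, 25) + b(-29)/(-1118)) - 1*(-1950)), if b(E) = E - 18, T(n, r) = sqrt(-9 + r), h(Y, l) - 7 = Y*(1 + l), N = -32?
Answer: 2153315/1118 - I*sqrt(41)/71 ≈ 1926.0 - 0.090185*I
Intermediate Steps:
h(Y, l) = 7 + Y*(1 + l)
b(E) = -18 + E
-24 + ((T(-34, N)/h(-3, 25) + b(-29)/(-1118)) - 1*(-1950)) = -24 + ((sqrt(-9 - 32)/(7 - 3 - 3*25) + (-18 - 29)/(-1118)) - 1*(-1950)) = -24 + ((sqrt(-41)/(7 - 3 - 75) - 47*(-1/1118)) + 1950) = -24 + (((I*sqrt(41))/(-71) + 47/1118) + 1950) = -24 + (((I*sqrt(41))*(-1/71) + 47/1118) + 1950) = -24 + ((-I*sqrt(41)/71 + 47/1118) + 1950) = -24 + ((47/1118 - I*sqrt(41)/71) + 1950) = -24 + (2180147/1118 - I*sqrt(41)/71) = 2153315/1118 - I*sqrt(41)/71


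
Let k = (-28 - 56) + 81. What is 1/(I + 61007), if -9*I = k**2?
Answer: 1/61006 ≈ 1.6392e-5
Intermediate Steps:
k = -3 (k = -84 + 81 = -3)
I = -1 (I = -1/9*(-3)**2 = -1/9*9 = -1)
1/(I + 61007) = 1/(-1 + 61007) = 1/61006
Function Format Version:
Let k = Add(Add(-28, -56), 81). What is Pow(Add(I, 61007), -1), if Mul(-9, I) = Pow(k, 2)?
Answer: Rational(1, 61006) ≈ 1.6392e-5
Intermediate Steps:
k = -3 (k = Add(-84, 81) = -3)
I = -1 (I = Mul(Rational(-1, 9), Pow(-3, 2)) = Mul(Rational(-1, 9), 9) = -1)
Pow(Add(I, 61007), -1) = Pow(Add(-1, 61007), -1) = Pow(61006, -1) = Rational(1, 61006)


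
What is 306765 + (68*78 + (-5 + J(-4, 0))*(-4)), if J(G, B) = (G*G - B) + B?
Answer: 312025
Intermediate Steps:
J(G, B) = G**2 (J(G, B) = (G**2 - B) + B = G**2)
306765 + (68*78 + (-5 + J(-4, 0))*(-4)) = 306765 + (68*78 + (-5 + (-4)**2)*(-4)) = 306765 + (5304 + (-5 + 16)*(-4)) = 306765 + (5304 + 11*(-4)) = 306765 + (5304 - 44) = 306765 + 5260 = 312025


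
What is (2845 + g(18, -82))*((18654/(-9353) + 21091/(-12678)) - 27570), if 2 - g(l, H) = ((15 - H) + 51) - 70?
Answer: -3017850821855545/39525778 ≈ -7.6351e+7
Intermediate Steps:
g(l, H) = 6 + H (g(l, H) = 2 - (((15 - H) + 51) - 70) = 2 - ((66 - H) - 70) = 2 - (-4 - H) = 2 + (4 + H) = 6 + H)
(2845 + g(18, -82))*((18654/(-9353) + 21091/(-12678)) - 27570) = (2845 + (6 - 82))*((18654/(-9353) + 21091/(-12678)) - 27570) = (2845 - 76)*((18654*(-1/9353) + 21091*(-1/12678)) - 27570) = 2769*((-18654/9353 - 21091/12678) - 27570) = 2769*(-433759535/118577334 - 27570) = 2769*(-3269610857915/118577334) = -3017850821855545/39525778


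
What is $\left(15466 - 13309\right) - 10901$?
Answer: $-8744$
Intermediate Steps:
$\left(15466 - 13309\right) - 10901 = 2157 - 10901 = -8744$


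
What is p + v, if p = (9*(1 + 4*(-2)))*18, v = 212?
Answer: -922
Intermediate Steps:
p = -1134 (p = (9*(1 - 8))*18 = (9*(-7))*18 = -63*18 = -1134)
p + v = -1134 + 212 = -922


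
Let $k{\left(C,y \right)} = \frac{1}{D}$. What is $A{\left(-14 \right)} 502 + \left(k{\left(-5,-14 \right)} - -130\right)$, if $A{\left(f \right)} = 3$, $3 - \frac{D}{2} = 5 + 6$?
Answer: $\frac{26175}{16} \approx 1635.9$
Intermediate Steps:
$D = -16$ ($D = 6 - 2 \left(5 + 6\right) = 6 - 22 = -16$)
$k{\left(C,y \right)} = - \frac{1}{16}$ ($k{\left(C,y \right)} = \frac{1}{-16} = - \frac{1}{16}$)
$A{\left(-14 \right)} 502 + \left(k{\left(-5,-14 \right)} - -130\right) = 3 \cdot 502 - - \frac{2079}{16} = 1506 + \left(- \frac{1}{16} + 130\right) = 1506 + \frac{2079}{16} = \frac{26175}{16}$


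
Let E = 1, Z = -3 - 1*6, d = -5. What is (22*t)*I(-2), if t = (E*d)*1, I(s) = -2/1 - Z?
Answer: -770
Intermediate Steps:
Z = -9 (Z = -3 - 6 = -9)
I(s) = 7 (I(s) = -2/1 - 1*(-9) = -2*1 + 9 = -2 + 9 = 7)
t = -5 (t = (1*(-5))*1 = -5*1 = -5)
(22*t)*I(-2) = (22*(-5))*7 = -110*7 = -770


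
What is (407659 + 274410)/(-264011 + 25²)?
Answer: -682069/263386 ≈ -2.5896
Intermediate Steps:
(407659 + 274410)/(-264011 + 25²) = 682069/(-264011 + 625) = 682069/(-263386) = 682069*(-1/263386) = -682069/263386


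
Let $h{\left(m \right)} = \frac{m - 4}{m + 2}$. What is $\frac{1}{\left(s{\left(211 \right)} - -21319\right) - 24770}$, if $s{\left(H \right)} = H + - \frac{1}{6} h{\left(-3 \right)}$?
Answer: $- \frac{6}{19447} \approx -0.00030853$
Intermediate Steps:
$h{\left(m \right)} = \frac{-4 + m}{2 + m}$
$s{\left(H \right)} = - \frac{7}{6} + H$ ($s{\left(H \right)} = H + - \frac{1}{6} \frac{-4 - 3}{2 - 3} = H + \left(-1\right) \frac{1}{6} \frac{1}{-1} \left(-7\right) = H - \frac{\left(-1\right) \left(-7\right)}{6} = H - \frac{7}{6} = - \frac{7}{6} + H$)
$\frac{1}{\left(s{\left(211 \right)} - -21319\right) - 24770} = \frac{1}{\left(\left(- \frac{7}{6} + 211\right) - -21319\right) - 24770} = \frac{1}{\left(\frac{1259}{6} + 21319\right) - 24770} = \frac{1}{\frac{129173}{6} - 24770} = \frac{1}{- \frac{19447}{6}} = - \frac{6}{19447}$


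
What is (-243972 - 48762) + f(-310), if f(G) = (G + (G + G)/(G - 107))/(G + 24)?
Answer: -17455956829/59631 ≈ -2.9273e+5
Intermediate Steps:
f(G) = (G + 2*G/(-107 + G))/(24 + G) (f(G) = (G + (2*G)/(-107 + G))/(24 + G) = (G + 2*G/(-107 + G))/(24 + G))
(-243972 - 48762) + f(-310) = (-243972 - 48762) - 310*(-105 - 310)/(-2568 + (-310)² - 83*(-310)) = -292734 - 310*(-415)/(-2568 + 96100 + 25730) = -292734 - 310*(-415)/119262 = -292734 - 310*1/119262*(-415) = -292734 + 64325/59631 = -17455956829/59631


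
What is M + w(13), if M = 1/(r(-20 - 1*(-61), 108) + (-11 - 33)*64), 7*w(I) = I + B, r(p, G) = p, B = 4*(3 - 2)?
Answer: 47168/19425 ≈ 2.4282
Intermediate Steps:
B = 4 (B = 4*1 = 4)
w(I) = 4/7 + I/7 (w(I) = (I + 4)/7 = (4 + I)/7 = 4/7 + I/7)
M = -1/2775 (M = 1/((-20 - 1*(-61)) + (-11 - 33)*64) = 1/((-20 + 61) - 44*64) = 1/(41 - 2816) = 1/(-2775) = -1/2775 ≈ -0.00036036)
M + w(13) = -1/2775 + (4/7 + (1/7)*13) = -1/2775 + (4/7 + 13/7) = -1/2775 + 17/7 = 47168/19425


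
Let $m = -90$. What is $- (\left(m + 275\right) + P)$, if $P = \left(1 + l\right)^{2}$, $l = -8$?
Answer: $-234$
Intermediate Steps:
$P = 49$ ($P = \left(1 - 8\right)^{2} = \left(-7\right)^{2} = 49$)
$- (\left(m + 275\right) + P) = - (\left(-90 + 275\right) + 49) = - (185 + 49) = \left(-1\right) 234 = -234$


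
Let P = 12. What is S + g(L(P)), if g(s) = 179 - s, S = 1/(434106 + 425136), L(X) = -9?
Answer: 161537497/859242 ≈ 188.00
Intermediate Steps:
S = 1/859242 ≈ 1.1638e-6
S + g(L(P)) = 1/859242 + (179 - 1*(-9)) = 1/859242 + (179 + 9) = 1/859242 + 188 = 161537497/859242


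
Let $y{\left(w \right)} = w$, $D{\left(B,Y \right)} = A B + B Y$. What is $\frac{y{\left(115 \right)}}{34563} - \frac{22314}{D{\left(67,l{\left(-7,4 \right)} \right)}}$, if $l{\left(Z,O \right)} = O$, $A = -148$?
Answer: $\frac{42908239}{18525768} \approx 2.3161$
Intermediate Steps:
$D{\left(B,Y \right)} = - 148 B + B Y$
$\frac{y{\left(115 \right)}}{34563} - \frac{22314}{D{\left(67,l{\left(-7,4 \right)} \right)}} = \frac{115}{34563} - \frac{22314}{67 \left(-148 + 4\right)} = 115 \cdot \frac{1}{34563} - \frac{22314}{67 \left(-144\right)} = \frac{115}{34563} - \frac{22314}{-9648} = \frac{115}{34563} - - \frac{3719}{1608} = \frac{115}{34563} + \frac{3719}{1608} = \frac{42908239}{18525768}$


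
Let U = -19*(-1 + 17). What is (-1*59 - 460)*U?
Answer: 157776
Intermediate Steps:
U = -304 (U = -19*16 = -304)
(-1*59 - 460)*U = (-1*59 - 460)*(-304) = (-59 - 460)*(-304) = -519*(-304) = 157776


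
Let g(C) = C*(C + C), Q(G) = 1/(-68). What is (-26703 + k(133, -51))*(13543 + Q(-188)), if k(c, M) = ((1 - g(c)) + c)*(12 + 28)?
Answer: -1322871815349/68 ≈ -1.9454e+10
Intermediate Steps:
Q(G) = -1/68
g(C) = 2*C² (g(C) = C*(2*C) = 2*C²)
k(c, M) = 40 - 80*c² + 40*c (k(c, M) = ((1 - 2*c²) + c)*(12 + 28) = ((1 - 2*c²) + c)*40 = (1 + c - 2*c²)*40 = 40 - 80*c² + 40*c)
(-26703 + k(133, -51))*(13543 + Q(-188)) = (-26703 + (40 - 80*133² + 40*133))*(13543 - 1/68) = (-26703 + (40 - 80*17689 + 5320))*(920923/68) = (-26703 + (40 - 1415120 + 5320))*(920923/68) = (-26703 - 1409760)*(920923/68) = -1436463*920923/68 = -1322871815349/68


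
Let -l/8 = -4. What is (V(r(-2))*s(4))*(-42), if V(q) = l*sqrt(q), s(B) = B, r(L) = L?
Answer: -5376*I*sqrt(2) ≈ -7602.8*I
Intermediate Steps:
l = 32 (l = -8*(-4) = 32)
V(q) = 32*sqrt(q)
(V(r(-2))*s(4))*(-42) = ((32*sqrt(-2))*4)*(-42) = ((32*(I*sqrt(2)))*4)*(-42) = ((32*I*sqrt(2))*4)*(-42) = (128*I*sqrt(2))*(-42) = -5376*I*sqrt(2)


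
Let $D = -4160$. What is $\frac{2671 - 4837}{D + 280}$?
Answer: $\frac{1083}{1940} \approx 0.55825$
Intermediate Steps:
$\frac{2671 - 4837}{D + 280} = \frac{2671 - 4837}{-4160 + 280} = - \frac{2166}{-3880} = \left(-2166\right) \left(- \frac{1}{3880}\right) = \frac{1083}{1940}$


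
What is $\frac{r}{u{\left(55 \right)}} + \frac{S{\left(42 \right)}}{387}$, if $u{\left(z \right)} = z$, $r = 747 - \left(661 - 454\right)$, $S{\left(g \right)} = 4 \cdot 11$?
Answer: $\frac{42280}{4257} \approx 9.9319$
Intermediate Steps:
$S{\left(g \right)} = 44$
$r = 540$ ($r = 747 - 207 = 540$)
$\frac{r}{u{\left(55 \right)}} + \frac{S{\left(42 \right)}}{387} = \frac{540}{55} + \frac{44}{387} = 540 \cdot \frac{1}{55} + 44 \cdot \frac{1}{387} = \frac{108}{11} + \frac{44}{387} = \frac{42280}{4257}$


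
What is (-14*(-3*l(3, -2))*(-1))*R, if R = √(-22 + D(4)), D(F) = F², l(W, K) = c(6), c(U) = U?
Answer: -252*I*√6 ≈ -617.27*I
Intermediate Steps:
l(W, K) = 6
R = I*√6 (R = √(-22 + 4²) = √(-22 + 16) = √(-6) = I*√6 ≈ 2.4495*I)
(-14*(-3*l(3, -2))*(-1))*R = (-14*(-3*6)*(-1))*(I*√6) = (-(-252)*(-1))*(I*√6) = (-14*18)*(I*√6) = -252*I*√6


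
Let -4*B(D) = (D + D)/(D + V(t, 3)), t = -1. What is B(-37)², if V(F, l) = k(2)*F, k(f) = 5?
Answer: 1369/7056 ≈ 0.19402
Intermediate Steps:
V(F, l) = 5*F
B(D) = -D/(2*(-5 + D)) (B(D) = -(D + D)/(4*(D + 5*(-1))) = -2*D/(4*(D - 5)) = -2*D/(4*(-5 + D)) = -D/(2*(-5 + D)))
B(-37)² = (-1*(-37)/(-10 + 2*(-37)))² = (-1*(-37)/(-10 - 74))² = (-1*(-37)/(-84))² = (-1*(-37)*(-1/84))² = (-37/84)² = 1369/7056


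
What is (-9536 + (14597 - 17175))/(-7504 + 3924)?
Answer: 6057/1790 ≈ 3.3838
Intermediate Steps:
(-9536 + (14597 - 17175))/(-7504 + 3924) = (-9536 - 2578)/(-3580) = -12114*(-1/3580) = 6057/1790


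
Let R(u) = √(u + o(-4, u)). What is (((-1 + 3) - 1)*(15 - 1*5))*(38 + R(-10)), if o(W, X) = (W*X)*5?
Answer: 380 + 10*√190 ≈ 517.84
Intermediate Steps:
o(W, X) = 5*W*X
R(u) = √19*√(-u) (R(u) = √(u + 5*(-4)*u) = √(u - 20*u) = √(-19*u) = √19*√(-u))
(((-1 + 3) - 1)*(15 - 1*5))*(38 + R(-10)) = (((-1 + 3) - 1)*(15 - 1*5))*(38 + √19*√(-1*(-10))) = ((2 - 1)*(15 - 5))*(38 + √19*√10) = (1*10)*(38 + √190) = 10*(38 + √190) = 380 + 10*√190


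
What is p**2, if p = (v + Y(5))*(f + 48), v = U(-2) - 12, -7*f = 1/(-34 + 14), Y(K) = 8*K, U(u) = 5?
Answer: 49192134849/19600 ≈ 2.5098e+6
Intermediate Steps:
f = 1/140 (f = -1/(7*(-34 + 14)) = -1/7/(-20) = -1/7*(-1/20) = 1/140 ≈ 0.0071429)
v = -7 (v = 5 - 12 = -7)
p = 221793/140 (p = (-7 + 8*5)*(1/140 + 48) = (-7 + 40)*(6721/140) = 33*(6721/140) = 221793/140 ≈ 1584.2)
p**2 = (221793/140)**2 = 49192134849/19600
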